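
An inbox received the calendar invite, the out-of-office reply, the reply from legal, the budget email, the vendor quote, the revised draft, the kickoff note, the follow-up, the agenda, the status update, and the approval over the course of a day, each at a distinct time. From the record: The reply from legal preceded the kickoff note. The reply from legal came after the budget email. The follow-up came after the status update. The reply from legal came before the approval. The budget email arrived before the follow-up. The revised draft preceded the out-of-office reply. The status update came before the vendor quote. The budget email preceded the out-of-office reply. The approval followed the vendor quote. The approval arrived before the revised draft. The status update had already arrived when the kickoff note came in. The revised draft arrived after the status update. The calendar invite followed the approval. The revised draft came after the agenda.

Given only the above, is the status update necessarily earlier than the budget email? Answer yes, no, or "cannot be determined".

No chain of stated constraints runs from the status update to the budget email, and none runs from the budget email to the status update either.
So the relative order of the status update and the budget email is not fixed by the given facts.

cannot be determined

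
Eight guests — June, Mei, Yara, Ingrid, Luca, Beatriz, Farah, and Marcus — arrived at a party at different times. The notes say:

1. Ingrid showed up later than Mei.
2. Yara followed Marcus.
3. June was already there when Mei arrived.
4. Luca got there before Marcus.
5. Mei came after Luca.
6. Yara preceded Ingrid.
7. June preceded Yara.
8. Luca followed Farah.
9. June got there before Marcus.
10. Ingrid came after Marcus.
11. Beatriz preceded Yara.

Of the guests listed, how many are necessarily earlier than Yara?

5

Directly stated before Yara: Beatriz, June, and Marcus.
Farah reaches Yara via Farah → Luca → Marcus → Yara.
Luca reaches Yara via Luca → Marcus → Yara.
No chain forces Mei (or any of the others) ahead of Yara.
That's Beatriz, Farah, June, Luca, and Marcus — 5 in all.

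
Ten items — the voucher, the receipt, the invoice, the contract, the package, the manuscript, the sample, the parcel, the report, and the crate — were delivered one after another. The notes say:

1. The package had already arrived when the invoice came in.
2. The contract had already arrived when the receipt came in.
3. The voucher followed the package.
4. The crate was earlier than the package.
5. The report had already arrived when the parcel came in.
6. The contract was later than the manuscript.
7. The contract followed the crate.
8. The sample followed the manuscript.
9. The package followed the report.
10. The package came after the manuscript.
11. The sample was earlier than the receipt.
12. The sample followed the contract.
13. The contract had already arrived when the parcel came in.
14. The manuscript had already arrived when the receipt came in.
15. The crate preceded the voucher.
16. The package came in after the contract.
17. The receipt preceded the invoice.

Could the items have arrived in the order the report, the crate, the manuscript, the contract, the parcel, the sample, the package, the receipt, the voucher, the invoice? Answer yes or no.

Check each stated constraint against the proposed order — e.g. the report is ahead of the package; the crate is ahead of the voucher. Every pair is in the required order; nothing is violated.

yes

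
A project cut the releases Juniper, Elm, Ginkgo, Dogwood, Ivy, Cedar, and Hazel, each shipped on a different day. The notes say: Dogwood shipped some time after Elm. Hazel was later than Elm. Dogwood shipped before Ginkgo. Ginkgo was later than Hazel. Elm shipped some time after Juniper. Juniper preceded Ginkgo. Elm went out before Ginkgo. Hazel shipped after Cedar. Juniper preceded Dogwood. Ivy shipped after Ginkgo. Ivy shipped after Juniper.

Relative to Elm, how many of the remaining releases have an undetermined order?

Forced before Elm: Juniper; forced after Elm: Dogwood, Ginkgo, Hazel, and Ivy.
That leaves Cedar with no forced order relative to Elm — 1.

1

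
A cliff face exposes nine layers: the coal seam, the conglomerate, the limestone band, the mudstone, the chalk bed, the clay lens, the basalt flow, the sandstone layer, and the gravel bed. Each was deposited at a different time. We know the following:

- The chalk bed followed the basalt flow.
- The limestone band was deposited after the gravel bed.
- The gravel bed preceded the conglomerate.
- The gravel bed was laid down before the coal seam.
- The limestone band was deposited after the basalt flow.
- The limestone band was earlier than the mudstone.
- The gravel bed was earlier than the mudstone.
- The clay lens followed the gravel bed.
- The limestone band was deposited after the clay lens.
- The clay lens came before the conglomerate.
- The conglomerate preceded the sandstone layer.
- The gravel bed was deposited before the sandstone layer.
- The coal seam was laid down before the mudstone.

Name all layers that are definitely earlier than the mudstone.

Directly stated before the mudstone: the coal seam, the gravel bed, and the limestone band.
The basalt flow reaches the mudstone via the basalt flow → the limestone band → the mudstone.
The clay lens reaches the mudstone via the clay lens → the limestone band → the mudstone.
No chain forces the chalk bed (or any of the others) ahead of the mudstone.

the basalt flow, the clay lens, the coal seam, the gravel bed, the limestone band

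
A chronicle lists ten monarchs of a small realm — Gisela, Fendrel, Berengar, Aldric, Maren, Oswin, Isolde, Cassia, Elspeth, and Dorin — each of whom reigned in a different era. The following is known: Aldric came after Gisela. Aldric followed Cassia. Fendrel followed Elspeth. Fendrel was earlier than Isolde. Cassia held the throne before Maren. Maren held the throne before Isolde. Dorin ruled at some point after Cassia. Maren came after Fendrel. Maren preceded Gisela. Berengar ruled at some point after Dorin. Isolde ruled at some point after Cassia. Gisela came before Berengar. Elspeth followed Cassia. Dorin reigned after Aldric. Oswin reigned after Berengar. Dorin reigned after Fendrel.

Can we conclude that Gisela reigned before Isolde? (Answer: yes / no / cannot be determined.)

cannot be determined

No chain of stated constraints runs from Gisela to Isolde, and none runs from Isolde to Gisela either.
So the relative order of Gisela and Isolde is not fixed by the given facts.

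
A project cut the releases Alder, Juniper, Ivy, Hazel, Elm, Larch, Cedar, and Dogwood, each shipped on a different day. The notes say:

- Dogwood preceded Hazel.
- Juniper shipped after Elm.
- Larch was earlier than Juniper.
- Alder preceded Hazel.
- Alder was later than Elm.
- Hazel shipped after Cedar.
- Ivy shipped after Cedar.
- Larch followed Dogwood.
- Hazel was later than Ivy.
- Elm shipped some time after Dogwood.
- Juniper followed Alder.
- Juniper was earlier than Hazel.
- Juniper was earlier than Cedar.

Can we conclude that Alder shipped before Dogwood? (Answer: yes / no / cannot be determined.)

Tracing the constraints gives Dogwood → Elm → Alder, so Dogwood must come before Alder.
That means Alder cannot be before Dogwood.

no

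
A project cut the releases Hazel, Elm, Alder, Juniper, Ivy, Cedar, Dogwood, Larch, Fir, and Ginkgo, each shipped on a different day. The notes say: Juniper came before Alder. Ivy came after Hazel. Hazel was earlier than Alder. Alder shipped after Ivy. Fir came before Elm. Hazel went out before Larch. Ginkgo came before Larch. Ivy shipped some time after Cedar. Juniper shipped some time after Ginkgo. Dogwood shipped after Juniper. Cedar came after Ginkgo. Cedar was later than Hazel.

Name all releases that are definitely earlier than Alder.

Directly stated before Alder: Hazel, Ivy, and Juniper.
Cedar reaches Alder via Cedar → Ivy → Alder.
Ginkgo reaches Alder via Ginkgo → Juniper → Alder.
No chain forces Elm (or any of the others) ahead of Alder.

Cedar, Ginkgo, Hazel, Ivy, Juniper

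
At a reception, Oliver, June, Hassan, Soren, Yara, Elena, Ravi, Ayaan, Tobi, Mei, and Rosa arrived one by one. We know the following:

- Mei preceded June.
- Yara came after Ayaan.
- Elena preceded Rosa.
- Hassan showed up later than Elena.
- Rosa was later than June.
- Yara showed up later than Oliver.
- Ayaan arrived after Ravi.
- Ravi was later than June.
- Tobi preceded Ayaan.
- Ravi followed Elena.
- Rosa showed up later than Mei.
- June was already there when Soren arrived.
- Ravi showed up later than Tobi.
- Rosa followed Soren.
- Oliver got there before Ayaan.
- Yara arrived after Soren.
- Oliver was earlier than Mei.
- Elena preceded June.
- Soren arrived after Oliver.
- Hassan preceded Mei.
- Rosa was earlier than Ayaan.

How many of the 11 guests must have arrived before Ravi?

6

Directly stated before Ravi: Elena, June, and Tobi.
Hassan reaches Ravi via Hassan → Mei → June → Ravi.
Mei reaches Ravi via Mei → June → Ravi.
Oliver reaches Ravi via Oliver → Mei → June → Ravi.
No chain forces Rosa (or any of the others) ahead of Ravi.
That's Elena, Hassan, June, Mei, Oliver, and Tobi — 6 in all.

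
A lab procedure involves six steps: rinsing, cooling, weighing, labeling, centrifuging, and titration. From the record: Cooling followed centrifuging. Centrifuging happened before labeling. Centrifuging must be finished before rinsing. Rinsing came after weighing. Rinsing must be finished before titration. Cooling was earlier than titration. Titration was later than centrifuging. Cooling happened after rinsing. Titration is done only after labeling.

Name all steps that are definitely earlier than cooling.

Directly stated before cooling: centrifuging and rinsing.
Weighing reaches cooling via weighing → rinsing → cooling.
No chain forces labeling (or any of the others) ahead of cooling.

centrifuging, rinsing, weighing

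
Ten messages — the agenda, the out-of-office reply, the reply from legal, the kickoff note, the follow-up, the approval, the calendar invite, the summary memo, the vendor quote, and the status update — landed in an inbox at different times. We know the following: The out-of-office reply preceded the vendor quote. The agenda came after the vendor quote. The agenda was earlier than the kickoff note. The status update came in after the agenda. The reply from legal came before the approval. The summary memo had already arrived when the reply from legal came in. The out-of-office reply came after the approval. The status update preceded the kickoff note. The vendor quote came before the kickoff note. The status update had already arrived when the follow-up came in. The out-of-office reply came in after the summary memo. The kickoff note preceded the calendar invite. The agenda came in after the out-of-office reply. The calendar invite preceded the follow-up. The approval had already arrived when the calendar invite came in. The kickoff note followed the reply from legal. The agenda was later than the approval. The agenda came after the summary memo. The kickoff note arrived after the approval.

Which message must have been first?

the summary memo

The summary memo has a chain of constraints placing it before every other message, so the summary memo must be first.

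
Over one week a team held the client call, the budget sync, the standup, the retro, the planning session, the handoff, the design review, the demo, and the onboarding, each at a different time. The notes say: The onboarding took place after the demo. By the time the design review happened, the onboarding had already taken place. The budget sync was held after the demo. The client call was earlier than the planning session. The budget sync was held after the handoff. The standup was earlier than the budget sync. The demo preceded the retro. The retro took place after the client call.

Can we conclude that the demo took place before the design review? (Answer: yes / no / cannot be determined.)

Chain the constraints: the demo → the onboarding → the design review. Each link is directly stated, so the demo comes before the design review.

yes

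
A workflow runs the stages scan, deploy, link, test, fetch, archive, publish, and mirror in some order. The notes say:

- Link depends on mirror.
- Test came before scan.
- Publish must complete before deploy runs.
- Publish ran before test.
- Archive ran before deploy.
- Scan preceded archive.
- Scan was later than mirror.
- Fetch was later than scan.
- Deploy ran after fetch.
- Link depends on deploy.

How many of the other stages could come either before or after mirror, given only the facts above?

Forced after mirror: archive, deploy, fetch, link, and scan.
That leaves publish and test with no forced order relative to mirror — 2.

2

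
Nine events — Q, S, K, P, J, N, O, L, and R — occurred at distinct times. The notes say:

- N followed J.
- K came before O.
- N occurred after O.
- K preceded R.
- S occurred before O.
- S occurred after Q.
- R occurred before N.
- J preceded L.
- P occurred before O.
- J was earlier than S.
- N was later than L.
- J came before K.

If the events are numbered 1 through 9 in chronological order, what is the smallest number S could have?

3

J and Q must both come before S — 2 forced predecessors.
Nothing else is forced ahead of S, so its earliest slot is position 2 + 1 = 3.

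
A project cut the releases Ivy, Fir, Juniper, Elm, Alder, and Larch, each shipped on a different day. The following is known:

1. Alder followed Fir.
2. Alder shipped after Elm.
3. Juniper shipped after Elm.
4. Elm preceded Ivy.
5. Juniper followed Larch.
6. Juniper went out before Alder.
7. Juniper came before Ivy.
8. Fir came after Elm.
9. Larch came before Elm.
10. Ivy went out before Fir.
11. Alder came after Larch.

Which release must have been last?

Alder

Every other release has a chain of constraints placing it before Alder, so Alder is last.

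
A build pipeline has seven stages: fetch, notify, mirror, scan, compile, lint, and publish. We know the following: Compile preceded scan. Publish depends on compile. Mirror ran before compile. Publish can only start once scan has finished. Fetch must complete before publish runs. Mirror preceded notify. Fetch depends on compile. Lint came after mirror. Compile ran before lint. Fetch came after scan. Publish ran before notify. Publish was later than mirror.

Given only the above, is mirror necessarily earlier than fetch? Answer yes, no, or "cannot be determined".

Chain the constraints: mirror → compile → fetch. Each link is directly stated, so mirror comes before fetch.

yes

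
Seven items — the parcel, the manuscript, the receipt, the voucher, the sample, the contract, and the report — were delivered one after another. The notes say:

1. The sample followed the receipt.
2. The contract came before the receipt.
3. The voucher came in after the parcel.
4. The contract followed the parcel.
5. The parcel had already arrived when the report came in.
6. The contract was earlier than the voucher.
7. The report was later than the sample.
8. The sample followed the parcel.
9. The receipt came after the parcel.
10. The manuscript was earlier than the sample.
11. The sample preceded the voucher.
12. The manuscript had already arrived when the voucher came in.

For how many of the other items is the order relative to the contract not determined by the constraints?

Forced before the contract: the parcel; forced after the contract: the receipt, the report, the sample, and the voucher.
That leaves the manuscript with no forced order relative to the contract — 1.

1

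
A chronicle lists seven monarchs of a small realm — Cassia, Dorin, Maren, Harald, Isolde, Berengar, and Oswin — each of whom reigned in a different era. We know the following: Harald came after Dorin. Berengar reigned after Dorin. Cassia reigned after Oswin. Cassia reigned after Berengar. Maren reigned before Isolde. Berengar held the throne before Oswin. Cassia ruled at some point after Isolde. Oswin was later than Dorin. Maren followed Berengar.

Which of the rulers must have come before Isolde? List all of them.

Berengar, Dorin, Maren

Directly stated before Isolde: Maren.
Berengar reaches Isolde via Berengar → Maren → Isolde.
Dorin reaches Isolde via Dorin → Berengar → Maren → Isolde.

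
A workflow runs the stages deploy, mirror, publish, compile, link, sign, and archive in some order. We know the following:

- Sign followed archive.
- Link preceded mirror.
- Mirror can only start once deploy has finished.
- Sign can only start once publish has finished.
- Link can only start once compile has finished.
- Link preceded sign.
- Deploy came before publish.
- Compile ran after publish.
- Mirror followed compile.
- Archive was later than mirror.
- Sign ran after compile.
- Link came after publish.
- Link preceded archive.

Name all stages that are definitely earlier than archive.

Directly stated before archive: link and mirror.
Compile reaches archive via compile → link → archive.
Deploy reaches archive via deploy → mirror → archive.
Publish reaches archive via publish → link → archive.

compile, deploy, link, mirror, publish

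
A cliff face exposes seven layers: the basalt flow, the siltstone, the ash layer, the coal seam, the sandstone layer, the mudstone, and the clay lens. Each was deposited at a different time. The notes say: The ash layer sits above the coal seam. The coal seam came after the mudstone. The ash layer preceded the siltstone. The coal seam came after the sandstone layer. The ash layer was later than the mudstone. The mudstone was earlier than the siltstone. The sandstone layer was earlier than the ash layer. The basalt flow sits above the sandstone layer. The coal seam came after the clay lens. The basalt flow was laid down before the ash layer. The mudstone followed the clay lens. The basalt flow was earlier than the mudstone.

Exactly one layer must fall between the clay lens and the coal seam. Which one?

the mudstone

Tracing the constraints gives the clay lens → the mudstone → the coal seam, so the mudstone sits after the clay lens and before the coal seam.
No other layer is forced both after the clay lens and before the coal seam.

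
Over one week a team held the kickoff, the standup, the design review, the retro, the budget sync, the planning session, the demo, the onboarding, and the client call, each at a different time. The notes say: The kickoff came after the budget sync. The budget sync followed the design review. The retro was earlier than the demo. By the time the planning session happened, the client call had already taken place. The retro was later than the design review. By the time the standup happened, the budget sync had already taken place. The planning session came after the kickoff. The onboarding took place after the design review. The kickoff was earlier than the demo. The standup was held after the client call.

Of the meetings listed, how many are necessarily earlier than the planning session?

Directly stated before the planning session: the client call and the kickoff.
The budget sync reaches the planning session via the budget sync → the kickoff → the planning session.
The design review reaches the planning session via the design review → the budget sync → the kickoff → the planning session.
No chain forces the onboarding (or any of the others) ahead of the planning session.
That's the budget sync, the client call, the design review, and the kickoff — 4 in all.

4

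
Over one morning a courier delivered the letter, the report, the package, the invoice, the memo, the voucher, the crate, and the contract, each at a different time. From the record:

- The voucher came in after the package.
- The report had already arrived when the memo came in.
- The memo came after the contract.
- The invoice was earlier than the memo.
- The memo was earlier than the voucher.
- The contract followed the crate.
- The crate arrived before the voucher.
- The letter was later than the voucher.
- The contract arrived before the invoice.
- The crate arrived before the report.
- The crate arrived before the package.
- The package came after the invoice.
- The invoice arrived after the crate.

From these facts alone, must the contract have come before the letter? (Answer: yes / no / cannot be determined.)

Chain the constraints: the contract → the memo → the voucher → the letter. Each link is directly stated, so the contract comes before the letter.

yes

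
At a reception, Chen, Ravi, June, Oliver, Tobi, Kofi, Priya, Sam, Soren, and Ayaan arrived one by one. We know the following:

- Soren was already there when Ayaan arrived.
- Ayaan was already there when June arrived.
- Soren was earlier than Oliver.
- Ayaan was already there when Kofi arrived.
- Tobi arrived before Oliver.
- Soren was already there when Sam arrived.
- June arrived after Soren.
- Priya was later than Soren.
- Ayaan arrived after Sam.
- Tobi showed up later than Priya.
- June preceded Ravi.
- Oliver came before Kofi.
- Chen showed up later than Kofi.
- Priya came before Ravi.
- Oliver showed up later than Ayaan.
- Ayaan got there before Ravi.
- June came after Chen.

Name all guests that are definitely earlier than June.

Directly stated before June: Ayaan, Chen, and Soren.
Kofi reaches June via Kofi → Chen → June.
Oliver reaches June via Oliver → Kofi → Chen → June.
Priya reaches June via Priya → Tobi → Oliver → Kofi → Chen → June.
Likewise Sam and Tobi each reach June by chaining the stated constraints.

Ayaan, Chen, Kofi, Oliver, Priya, Sam, Soren, Tobi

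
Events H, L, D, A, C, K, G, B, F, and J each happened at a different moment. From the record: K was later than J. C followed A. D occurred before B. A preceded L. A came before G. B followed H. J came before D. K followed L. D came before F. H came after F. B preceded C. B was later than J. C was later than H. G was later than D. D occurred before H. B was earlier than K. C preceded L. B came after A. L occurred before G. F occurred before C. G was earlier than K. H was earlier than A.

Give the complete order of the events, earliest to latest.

J, D, F, H, A, B, C, L, G, K

The constraints fix every adjacent pair, so only one ordering works:
J → D → F → H → A → B → C → L → G → K.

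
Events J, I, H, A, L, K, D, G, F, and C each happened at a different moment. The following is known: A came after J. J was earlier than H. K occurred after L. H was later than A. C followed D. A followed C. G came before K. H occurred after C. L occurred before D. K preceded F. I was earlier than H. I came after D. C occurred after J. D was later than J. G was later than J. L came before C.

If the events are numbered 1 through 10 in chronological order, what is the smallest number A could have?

5

C, D, J, and L must all come before A — 4 forced predecessors.
Nothing else is forced ahead of A, so its earliest slot is position 4 + 1 = 5.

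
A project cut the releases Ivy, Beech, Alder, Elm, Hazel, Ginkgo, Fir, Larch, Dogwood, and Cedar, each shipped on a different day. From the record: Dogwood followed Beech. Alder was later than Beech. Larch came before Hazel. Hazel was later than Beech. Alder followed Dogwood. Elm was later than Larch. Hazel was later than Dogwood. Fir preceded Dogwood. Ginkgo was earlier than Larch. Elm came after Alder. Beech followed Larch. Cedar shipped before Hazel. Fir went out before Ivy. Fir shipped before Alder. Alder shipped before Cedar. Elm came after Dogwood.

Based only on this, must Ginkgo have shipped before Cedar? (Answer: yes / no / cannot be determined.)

yes

Chain the constraints: Ginkgo → Larch → Beech → Alder → Cedar. Each link is directly stated, so Ginkgo comes before Cedar.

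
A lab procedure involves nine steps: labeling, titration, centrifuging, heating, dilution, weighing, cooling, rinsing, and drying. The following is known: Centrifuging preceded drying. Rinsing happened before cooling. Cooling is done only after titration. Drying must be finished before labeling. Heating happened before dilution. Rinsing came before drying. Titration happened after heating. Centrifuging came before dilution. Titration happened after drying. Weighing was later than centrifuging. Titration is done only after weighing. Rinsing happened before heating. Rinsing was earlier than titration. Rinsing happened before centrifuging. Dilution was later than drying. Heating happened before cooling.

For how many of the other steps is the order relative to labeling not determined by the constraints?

Forced before labeling: centrifuging, drying, and rinsing.
That leaves cooling, dilution, heating, titration, and weighing with no forced order relative to labeling — 5.

5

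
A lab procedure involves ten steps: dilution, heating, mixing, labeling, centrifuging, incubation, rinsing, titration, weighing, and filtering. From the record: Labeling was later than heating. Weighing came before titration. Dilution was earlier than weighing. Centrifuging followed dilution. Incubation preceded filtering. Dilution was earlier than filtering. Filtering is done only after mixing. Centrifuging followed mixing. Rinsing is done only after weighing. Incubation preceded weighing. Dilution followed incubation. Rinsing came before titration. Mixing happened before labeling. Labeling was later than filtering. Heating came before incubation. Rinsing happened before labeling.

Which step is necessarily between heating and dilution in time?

incubation

Tracing the constraints gives heating → incubation → dilution, so incubation sits after heating and before dilution.
No other step is forced both after heating and before dilution.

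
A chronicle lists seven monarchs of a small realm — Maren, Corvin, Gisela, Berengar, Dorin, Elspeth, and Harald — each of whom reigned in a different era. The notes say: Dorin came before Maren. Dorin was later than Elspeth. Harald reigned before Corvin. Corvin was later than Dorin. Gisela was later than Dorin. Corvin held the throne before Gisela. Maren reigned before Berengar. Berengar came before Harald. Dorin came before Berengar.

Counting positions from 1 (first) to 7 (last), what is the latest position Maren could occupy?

3

Maren must come before Berengar, Corvin, Gisela, and Harald — 4 rulers forced after them.
Everything else can be placed before Maren in some valid order, so Maren can sit as late as position 7 − 4 = 3.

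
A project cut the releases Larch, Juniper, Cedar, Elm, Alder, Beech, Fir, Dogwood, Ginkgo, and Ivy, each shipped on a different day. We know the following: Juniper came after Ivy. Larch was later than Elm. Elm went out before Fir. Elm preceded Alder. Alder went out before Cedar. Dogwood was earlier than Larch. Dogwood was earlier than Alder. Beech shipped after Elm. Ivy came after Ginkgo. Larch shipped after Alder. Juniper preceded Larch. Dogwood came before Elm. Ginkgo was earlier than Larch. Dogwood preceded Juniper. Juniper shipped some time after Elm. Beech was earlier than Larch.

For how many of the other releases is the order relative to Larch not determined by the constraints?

Forced before Larch: Alder, Beech, Dogwood, Elm, Ginkgo, Ivy, and Juniper.
That leaves Cedar and Fir with no forced order relative to Larch — 2.

2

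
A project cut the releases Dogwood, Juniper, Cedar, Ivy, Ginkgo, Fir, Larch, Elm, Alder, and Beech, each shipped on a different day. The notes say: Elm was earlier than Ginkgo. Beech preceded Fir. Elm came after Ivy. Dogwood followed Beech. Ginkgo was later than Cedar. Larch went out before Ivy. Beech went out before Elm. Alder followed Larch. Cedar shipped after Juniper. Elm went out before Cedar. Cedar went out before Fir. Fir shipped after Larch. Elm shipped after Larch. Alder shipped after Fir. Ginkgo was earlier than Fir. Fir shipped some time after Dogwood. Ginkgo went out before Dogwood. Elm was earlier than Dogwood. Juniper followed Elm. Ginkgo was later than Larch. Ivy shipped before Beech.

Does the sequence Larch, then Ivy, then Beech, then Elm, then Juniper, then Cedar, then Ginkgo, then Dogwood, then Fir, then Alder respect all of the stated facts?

yes

Check each stated constraint against the proposed order — e.g. Larch is ahead of Fir; Larch is ahead of Alder. Every pair is in the required order; nothing is violated.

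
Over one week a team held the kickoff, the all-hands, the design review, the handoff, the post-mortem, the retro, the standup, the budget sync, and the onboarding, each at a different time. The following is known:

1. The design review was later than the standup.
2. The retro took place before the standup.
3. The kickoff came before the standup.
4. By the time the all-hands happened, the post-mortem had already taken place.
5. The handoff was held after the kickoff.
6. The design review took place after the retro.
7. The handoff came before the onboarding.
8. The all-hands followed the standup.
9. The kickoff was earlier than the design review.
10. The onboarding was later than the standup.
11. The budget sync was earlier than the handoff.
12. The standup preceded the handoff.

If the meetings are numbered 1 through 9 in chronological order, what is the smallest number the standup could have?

3

The kickoff and the retro must both come before the standup — 2 forced predecessors.
Nothing else is forced ahead of the standup, so its earliest slot is position 2 + 1 = 3.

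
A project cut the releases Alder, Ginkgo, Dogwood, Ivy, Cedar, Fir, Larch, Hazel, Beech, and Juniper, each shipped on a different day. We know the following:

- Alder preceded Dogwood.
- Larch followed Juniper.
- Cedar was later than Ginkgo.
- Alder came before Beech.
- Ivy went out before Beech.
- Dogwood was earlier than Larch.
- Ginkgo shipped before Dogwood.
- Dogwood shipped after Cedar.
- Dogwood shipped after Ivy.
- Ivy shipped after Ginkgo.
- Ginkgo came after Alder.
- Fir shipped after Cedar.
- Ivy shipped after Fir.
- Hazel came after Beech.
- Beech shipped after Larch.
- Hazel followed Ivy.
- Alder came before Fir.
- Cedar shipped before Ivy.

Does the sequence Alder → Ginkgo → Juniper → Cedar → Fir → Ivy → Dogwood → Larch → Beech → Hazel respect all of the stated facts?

yes

Check each stated constraint against the proposed order — e.g. Alder is ahead of Dogwood; Alder is ahead of Beech. Every pair is in the required order; nothing is violated.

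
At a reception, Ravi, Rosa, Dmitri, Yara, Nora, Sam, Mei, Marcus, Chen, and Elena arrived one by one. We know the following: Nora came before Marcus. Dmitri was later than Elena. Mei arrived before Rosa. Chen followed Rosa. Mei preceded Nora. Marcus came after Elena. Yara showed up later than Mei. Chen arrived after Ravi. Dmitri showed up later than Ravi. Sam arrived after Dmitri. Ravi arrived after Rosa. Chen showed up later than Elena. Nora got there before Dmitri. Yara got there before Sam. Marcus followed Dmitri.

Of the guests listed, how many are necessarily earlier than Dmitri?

5

Directly stated before Dmitri: Elena, Nora, and Ravi.
Mei reaches Dmitri via Mei → Nora → Dmitri.
Rosa reaches Dmitri via Rosa → Ravi → Dmitri.
No chain forces Marcus (or any of the others) ahead of Dmitri.
That's Elena, Mei, Nora, Ravi, and Rosa — 5 in all.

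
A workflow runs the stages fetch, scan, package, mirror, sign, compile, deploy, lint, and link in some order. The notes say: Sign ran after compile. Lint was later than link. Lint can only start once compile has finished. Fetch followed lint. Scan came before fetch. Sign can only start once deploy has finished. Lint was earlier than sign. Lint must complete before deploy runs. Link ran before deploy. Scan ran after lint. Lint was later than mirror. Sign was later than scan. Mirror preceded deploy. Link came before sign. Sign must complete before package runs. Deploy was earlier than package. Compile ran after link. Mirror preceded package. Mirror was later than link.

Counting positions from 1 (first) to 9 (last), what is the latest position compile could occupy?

Compile must come before deploy, fetch, lint, package, scan, and sign — 6 stages forced after it.
Everything else can be placed before compile in some valid order, so compile can sit as late as position 9 − 6 = 3.

3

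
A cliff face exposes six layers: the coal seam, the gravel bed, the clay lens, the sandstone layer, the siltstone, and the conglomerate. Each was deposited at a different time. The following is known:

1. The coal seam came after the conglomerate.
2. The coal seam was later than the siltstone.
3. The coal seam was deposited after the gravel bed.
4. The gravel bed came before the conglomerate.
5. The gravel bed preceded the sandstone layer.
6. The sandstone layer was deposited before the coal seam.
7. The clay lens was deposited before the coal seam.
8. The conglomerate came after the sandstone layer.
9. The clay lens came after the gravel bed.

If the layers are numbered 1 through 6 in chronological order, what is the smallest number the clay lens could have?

2

The gravel bed must come before the clay lens — 1 forced predecessor.
Nothing else is forced ahead of the clay lens, so its earliest slot is position 1 + 1 = 2.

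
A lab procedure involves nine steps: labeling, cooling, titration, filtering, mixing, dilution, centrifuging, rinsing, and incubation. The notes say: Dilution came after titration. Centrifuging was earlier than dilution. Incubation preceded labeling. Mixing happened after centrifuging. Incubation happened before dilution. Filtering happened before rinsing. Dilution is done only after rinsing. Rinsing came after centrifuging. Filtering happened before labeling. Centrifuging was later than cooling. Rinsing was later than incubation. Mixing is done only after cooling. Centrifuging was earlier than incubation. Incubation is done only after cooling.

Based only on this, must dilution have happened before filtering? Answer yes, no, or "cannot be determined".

Tracing the constraints gives filtering → rinsing → dilution, so filtering must come before dilution.
That means dilution cannot be before filtering.

no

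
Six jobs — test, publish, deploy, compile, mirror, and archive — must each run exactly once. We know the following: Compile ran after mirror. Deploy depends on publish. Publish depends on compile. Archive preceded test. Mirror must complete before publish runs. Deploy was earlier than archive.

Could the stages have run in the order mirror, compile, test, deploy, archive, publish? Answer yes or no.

The constraints require archive before test, but in the proposed sequence test appears ahead of archive. That one violation is enough.

no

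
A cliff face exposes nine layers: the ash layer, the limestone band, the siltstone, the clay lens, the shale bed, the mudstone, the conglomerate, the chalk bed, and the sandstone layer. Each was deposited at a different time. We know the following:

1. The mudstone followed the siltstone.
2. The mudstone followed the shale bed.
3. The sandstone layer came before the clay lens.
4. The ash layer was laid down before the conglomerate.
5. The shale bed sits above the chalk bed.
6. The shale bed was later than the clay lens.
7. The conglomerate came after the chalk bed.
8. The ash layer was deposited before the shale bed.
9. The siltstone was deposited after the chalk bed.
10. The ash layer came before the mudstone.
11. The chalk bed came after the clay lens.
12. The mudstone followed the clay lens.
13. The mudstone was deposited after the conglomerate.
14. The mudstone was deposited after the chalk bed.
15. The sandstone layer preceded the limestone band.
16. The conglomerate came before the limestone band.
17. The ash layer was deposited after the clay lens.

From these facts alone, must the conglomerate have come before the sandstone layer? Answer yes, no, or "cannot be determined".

Tracing the constraints gives the sandstone layer → the clay lens → the chalk bed → the conglomerate, so the sandstone layer must come before the conglomerate.
That means the conglomerate cannot be before the sandstone layer.

no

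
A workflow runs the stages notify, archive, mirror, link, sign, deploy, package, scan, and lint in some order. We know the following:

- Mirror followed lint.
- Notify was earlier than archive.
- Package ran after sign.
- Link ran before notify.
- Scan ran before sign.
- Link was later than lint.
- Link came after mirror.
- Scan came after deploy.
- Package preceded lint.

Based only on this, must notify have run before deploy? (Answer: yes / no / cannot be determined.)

Tracing the constraints gives deploy → scan → sign → package → lint → link → notify, so deploy must come before notify.
That means notify cannot be before deploy.

no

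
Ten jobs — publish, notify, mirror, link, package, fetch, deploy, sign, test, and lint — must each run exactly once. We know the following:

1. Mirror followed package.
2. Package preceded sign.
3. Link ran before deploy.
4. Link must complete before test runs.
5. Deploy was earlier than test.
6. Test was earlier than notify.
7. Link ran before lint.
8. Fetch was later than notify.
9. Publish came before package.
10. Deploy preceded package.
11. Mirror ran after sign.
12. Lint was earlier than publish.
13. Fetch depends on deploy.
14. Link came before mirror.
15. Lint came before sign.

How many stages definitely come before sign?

5

Directly stated before sign: lint and package.
Deploy reaches sign via deploy → package → sign.
Link reaches sign via link → lint → sign.
Publish reaches sign via publish → package → sign.
That's deploy, link, lint, package, and publish — 5 in all.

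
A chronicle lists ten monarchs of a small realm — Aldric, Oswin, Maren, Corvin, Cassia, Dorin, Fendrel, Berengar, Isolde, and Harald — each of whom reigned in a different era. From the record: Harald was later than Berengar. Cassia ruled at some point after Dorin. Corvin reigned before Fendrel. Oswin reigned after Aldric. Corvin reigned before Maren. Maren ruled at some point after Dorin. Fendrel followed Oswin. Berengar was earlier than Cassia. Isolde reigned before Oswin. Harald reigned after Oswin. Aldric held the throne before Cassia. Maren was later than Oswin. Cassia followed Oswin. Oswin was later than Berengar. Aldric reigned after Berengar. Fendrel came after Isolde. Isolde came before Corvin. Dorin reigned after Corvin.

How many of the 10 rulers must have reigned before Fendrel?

5

Directly stated before Fendrel: Corvin, Isolde, and Oswin.
Aldric reaches Fendrel via Aldric → Oswin → Fendrel.
Berengar reaches Fendrel via Berengar → Oswin → Fendrel.
That's Aldric, Berengar, Corvin, Isolde, and Oswin — 5 in all.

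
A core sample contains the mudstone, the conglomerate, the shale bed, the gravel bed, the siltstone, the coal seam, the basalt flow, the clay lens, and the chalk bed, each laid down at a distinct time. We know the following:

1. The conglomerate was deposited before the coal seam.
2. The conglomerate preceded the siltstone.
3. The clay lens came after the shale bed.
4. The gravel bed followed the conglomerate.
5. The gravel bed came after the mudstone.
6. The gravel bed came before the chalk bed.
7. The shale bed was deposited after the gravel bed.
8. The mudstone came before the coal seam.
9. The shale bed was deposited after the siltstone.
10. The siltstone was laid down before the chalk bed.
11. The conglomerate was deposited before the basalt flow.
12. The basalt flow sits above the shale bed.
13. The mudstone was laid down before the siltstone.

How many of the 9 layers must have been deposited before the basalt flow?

Directly stated before the basalt flow: the conglomerate and the shale bed.
The gravel bed reaches the basalt flow via the gravel bed → the shale bed → the basalt flow.
The mudstone reaches the basalt flow via the mudstone → the gravel bed → the shale bed → the basalt flow.
The siltstone reaches the basalt flow via the siltstone → the shale bed → the basalt flow.
No chain forces the clay lens (or any of the others) ahead of the basalt flow.
That's the conglomerate, the gravel bed, the mudstone, the shale bed, and the siltstone — 5 in all.

5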